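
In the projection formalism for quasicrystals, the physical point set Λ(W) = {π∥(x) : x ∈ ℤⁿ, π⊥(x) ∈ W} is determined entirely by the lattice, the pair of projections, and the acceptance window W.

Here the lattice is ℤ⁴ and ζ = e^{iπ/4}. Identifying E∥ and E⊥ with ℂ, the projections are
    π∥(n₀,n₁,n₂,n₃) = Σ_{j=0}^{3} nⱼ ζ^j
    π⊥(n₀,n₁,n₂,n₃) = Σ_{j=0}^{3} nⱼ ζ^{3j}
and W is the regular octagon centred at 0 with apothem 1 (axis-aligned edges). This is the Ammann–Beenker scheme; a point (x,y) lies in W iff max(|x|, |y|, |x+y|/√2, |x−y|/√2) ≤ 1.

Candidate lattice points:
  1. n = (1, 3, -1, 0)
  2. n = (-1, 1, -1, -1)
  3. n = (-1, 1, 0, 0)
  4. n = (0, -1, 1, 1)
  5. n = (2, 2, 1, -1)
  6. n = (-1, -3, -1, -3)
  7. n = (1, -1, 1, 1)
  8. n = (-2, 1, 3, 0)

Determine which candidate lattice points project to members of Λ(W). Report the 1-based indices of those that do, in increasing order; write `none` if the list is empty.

With ζ = e^{iπ/4} the internal vectors are ζ^0,ζ^3,ζ^6,ζ^9.
#1 (1, 3, -1, 0): internal (-1.12132, 3.12132); octagon support 3.12132 vs apothem 1 → ∉ W
#2 (-1, 1, -1, -1): internal (-2.41421, 1.00000); octagon support 2.41421 vs apothem 1 → ∉ W
#3 (-1, 1, 0, 0): internal (-1.70711, 0.70711); octagon support 1.70711 vs apothem 1 → ∉ W
#4 (0, -1, 1, 1): internal (1.41421, -1.00000); octagon support 1.70711 vs apothem 1 → ∉ W
#5 (2, 2, 1, -1): internal (-0.12132, -0.29289); octagon support 0.29289 vs apothem 1 → ∈ W
#6 (-1, -3, -1, -3): internal (-1.00000, -3.24264); octagon support 3.24264 vs apothem 1 → ∉ W
#7 (1, -1, 1, 1): internal (2.41421, -1.00000); octagon support 2.41421 vs apothem 1 → ∉ W
#8 (-2, 1, 3, 0): internal (-2.70711, -2.29289); octagon support 3.53553 vs apothem 1 → ∉ W

5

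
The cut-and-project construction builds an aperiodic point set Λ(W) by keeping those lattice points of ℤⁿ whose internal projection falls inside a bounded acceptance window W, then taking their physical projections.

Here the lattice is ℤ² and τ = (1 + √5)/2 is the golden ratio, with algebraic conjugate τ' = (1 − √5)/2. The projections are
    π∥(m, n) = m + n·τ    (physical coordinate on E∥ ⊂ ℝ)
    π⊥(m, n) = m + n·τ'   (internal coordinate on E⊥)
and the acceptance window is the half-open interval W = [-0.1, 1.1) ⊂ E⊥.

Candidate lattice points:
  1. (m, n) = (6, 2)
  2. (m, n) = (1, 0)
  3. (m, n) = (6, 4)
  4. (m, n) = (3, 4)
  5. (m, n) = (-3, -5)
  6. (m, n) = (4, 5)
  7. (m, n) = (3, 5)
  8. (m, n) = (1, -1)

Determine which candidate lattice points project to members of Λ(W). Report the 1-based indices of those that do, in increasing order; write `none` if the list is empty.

2, 4, 5, 6, 7

Compute τ' = (1−√5)/2 = -0.61803, so π⊥(m,n) = m -0.61803·n.
[1] lift (6,2): star map gives 4.76393; window check -0.1 ≤ 4.76393 < 1.1 is false → out
[2] lift (1,0): star map gives 1.00000; window check -0.1 ≤ 1.00000 < 1.1 is true → IN Λ
[3] lift (6,4): star map gives 3.52786; window check -0.1 ≤ 3.52786 < 1.1 is false → out
[4] lift (3,4): star map gives 0.52786; window check -0.1 ≤ 0.52786 < 1.1 is true → IN Λ
[5] lift (-3,-5): star map gives 0.09017; window check -0.1 ≤ 0.09017 < 1.1 is true → IN Λ
[6] lift (4,5): star map gives 0.90983; window check -0.1 ≤ 0.90983 < 1.1 is true → IN Λ
[7] lift (3,5): star map gives -0.09017; window check -0.1 ≤ -0.09017 < 1.1 is true → IN Λ
[8] lift (1,-1): star map gives 1.61803; window check -0.1 ≤ 1.61803 < 1.1 is false → out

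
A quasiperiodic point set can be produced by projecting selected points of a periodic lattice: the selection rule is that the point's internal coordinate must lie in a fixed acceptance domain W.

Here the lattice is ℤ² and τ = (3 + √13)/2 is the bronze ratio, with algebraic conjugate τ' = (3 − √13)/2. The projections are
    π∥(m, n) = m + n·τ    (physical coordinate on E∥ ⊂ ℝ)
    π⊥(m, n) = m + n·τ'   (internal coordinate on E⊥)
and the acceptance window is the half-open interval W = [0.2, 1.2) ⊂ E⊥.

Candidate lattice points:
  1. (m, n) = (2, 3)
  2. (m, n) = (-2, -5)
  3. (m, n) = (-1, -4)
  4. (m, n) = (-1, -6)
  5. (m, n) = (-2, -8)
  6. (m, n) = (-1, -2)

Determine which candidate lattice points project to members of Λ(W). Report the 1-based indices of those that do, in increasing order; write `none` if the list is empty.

1, 3, 4, 5

Numerically τ ≈ 3.302776 and τ' = −1/τ ≈ -0.302776.
#1 (2,3): internal coord 2 + (3)·τ' = +1.091673; +1.091673 ∈ [0.2, 1.2) → IN Λ
#2 (-2,-5): internal coord -2 + (-5)·τ' = -0.486122; -0.486122 ∉ [0.2, 1.2) → out
#3 (-1,-4): internal coord -1 + (-4)·τ' = +0.211103; +0.211103 ∈ [0.2, 1.2) → IN Λ
#4 (-1,-6): internal coord -1 + (-6)·τ' = +0.816654; +0.816654 ∈ [0.2, 1.2) → IN Λ
#5 (-2,-8): internal coord -2 + (-8)·τ' = +0.422205; +0.422205 ∈ [0.2, 1.2) → IN Λ
#6 (-1,-2): internal coord -1 + (-2)·τ' = -0.394449; -0.394449 ∉ [0.2, 1.2) → out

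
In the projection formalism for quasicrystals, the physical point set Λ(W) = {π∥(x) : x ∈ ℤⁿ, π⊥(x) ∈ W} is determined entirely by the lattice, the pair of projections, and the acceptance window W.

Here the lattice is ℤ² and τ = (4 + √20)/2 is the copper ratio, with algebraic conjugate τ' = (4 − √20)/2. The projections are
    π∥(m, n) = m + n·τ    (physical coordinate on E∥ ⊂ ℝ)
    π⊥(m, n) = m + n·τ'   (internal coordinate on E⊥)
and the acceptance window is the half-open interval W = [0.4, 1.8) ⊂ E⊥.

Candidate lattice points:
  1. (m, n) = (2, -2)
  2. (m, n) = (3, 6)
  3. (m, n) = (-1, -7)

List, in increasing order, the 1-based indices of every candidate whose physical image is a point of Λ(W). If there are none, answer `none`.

2, 3

Numerically τ ≈ 4.2361 and τ' = −1/τ ≈ -0.2361.
#1 (2,-2): internal coord 2 + (-2)·τ' = +2.4721; +2.4721 ∉ [0.4, 1.8) → out
#2 (3,6): internal coord 3 + (6)·τ' = +1.5836; +1.5836 ∈ [0.4, 1.8) → IN Λ
#3 (-1,-7): internal coord -1 + (-7)·τ' = +0.6525; +0.6525 ∈ [0.4, 1.8) → IN Λ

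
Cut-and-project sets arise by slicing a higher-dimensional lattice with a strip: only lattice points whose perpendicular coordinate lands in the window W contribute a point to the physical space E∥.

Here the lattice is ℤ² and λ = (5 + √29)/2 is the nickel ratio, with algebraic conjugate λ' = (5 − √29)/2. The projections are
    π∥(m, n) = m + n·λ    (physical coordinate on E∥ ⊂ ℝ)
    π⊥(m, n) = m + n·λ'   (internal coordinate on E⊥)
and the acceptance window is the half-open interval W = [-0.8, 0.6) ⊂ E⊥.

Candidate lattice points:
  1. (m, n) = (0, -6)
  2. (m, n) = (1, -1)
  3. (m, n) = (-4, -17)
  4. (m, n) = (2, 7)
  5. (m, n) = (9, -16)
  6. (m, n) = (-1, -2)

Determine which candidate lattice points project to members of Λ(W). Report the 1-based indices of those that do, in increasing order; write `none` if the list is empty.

λ' = (5−√29)/2 ≈ -0.1926.
#1 (0,-6): internal coord 0 + (-6)·λ' = +1.1555; +1.1555 ∉ [-0.8, 0.6) → out
#2 (1,-1): internal coord 1 + (-1)·λ' = +1.1926; +1.1926 ∉ [-0.8, 0.6) → out
#3 (-4,-17): internal coord -4 + (-17)·λ' = -0.7261; -0.7261 ∈ [-0.8, 0.6) → IN Λ
#4 (2,7): internal coord 2 + (7)·λ' = +0.6519; +0.6519 ∉ [-0.8, 0.6) → out
#5 (9,-16): internal coord 9 + (-16)·λ' = +12.0813; +12.0813 ∉ [-0.8, 0.6) → out
#6 (-1,-2): internal coord -1 + (-2)·λ' = -0.6148; -0.6148 ∈ [-0.8, 0.6) → IN Λ

3, 6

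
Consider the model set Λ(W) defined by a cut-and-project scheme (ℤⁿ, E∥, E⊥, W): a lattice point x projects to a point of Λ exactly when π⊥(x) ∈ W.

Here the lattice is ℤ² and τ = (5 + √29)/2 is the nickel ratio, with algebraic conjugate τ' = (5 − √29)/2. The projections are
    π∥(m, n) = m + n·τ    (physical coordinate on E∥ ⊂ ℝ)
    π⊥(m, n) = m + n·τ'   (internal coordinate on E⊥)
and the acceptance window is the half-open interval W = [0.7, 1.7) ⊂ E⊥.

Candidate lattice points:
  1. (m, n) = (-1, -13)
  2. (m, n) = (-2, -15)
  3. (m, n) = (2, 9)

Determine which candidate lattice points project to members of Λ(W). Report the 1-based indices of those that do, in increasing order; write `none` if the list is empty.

1, 2

τ' = (5−√29)/2 ≈ -0.19258.
candidate 1: (m,n)=(-1,-13) → π∥ = -1-13·τ ≈ -68.50357, π⊥ = -1-13·τ' ≈ 1.50357 ∈ [0.7, 1.7) ⇒ IN Λ
candidate 2: (m,n)=(-2,-15) → π∥ = -2-15·τ ≈ -79.88874, π⊥ = -2-15·τ' ≈ 0.88874 ∈ [0.7, 1.7) ⇒ IN Λ
candidate 3: (m,n)=(2,9) → π∥ = 2+9·τ ≈ 48.73324, π⊥ = 2+9·τ' ≈ 0.26676 ∉ [0.7, 1.7) ⇒ out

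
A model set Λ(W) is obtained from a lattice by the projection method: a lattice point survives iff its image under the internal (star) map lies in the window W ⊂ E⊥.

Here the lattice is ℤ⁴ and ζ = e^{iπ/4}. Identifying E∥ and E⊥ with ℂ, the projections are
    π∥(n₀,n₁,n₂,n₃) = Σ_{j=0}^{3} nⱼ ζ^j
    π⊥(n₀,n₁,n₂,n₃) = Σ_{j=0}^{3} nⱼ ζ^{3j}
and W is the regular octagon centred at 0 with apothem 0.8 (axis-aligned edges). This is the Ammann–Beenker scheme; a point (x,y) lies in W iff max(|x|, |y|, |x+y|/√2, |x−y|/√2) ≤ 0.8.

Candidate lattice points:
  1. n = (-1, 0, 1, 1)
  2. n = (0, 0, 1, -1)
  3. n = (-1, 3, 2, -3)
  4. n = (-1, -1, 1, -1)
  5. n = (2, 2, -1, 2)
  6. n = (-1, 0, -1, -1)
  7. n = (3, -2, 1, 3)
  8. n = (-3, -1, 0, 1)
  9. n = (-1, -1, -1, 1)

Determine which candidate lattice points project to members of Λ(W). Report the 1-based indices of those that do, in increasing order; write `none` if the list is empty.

Internal map: ζ^{3j} for j=0..3 gives (1,0), (−√2/2,√2/2), (0,−1), (√2/2,√2/2).
candidate 1: n = (-1, 0, 1, 1) → π⊥ ≈ (-0.2929, -0.2929); max(|x|,|y|,|x±y|/√2) = 0.4142 ≤ 0.8 ⇒ ∈ W
candidate 2: n = (0, 0, 1, -1) → π⊥ ≈ (-0.7071, -1.7071); max(|x|,|y|,|x±y|/√2) = 1.7071 > 0.8 ⇒ ∉ W
candidate 3: n = (-1, 3, 2, -3) → π⊥ ≈ (-5.2426, -2.0000); max(|x|,|y|,|x±y|/√2) = 5.2426 > 0.8 ⇒ ∉ W
candidate 4: n = (-1, -1, 1, -1) → π⊥ ≈ (-1.0000, -2.4142); max(|x|,|y|,|x±y|/√2) = 2.4142 > 0.8 ⇒ ∉ W
candidate 5: n = (2, 2, -1, 2) → π⊥ ≈ (+2.0000, +3.8284); max(|x|,|y|,|x±y|/√2) = 4.1213 > 0.8 ⇒ ∉ W
candidate 6: n = (-1, 0, -1, -1) → π⊥ ≈ (-1.7071, +0.2929); max(|x|,|y|,|x±y|/√2) = 1.7071 > 0.8 ⇒ ∉ W
candidate 7: n = (3, -2, 1, 3) → π⊥ ≈ (+6.5355, -0.2929); max(|x|,|y|,|x±y|/√2) = 6.5355 > 0.8 ⇒ ∉ W
candidate 8: n = (-3, -1, 0, 1) → π⊥ ≈ (-1.5858, +0.0000); max(|x|,|y|,|x±y|/√2) = 1.5858 > 0.8 ⇒ ∉ W
candidate 9: n = (-1, -1, -1, 1) → π⊥ ≈ (+0.4142, +1.0000); max(|x|,|y|,|x±y|/√2) = 1.0000 > 0.8 ⇒ ∉ W

1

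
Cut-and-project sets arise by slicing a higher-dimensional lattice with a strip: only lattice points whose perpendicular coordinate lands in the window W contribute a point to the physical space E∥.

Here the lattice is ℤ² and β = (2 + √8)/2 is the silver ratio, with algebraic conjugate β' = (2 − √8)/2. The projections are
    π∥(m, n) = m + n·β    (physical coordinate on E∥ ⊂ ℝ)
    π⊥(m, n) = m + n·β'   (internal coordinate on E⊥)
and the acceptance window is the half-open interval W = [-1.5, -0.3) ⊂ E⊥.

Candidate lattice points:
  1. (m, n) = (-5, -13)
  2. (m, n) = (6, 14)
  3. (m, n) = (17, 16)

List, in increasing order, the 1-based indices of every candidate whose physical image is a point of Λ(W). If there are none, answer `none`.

β' = (2−√8)/2 ≈ -0.4142.
#1 (-5,-13): internal coord -5 + (-13)·β' = +0.3848; +0.3848 ∉ [-1.5, -0.3) → out
#2 (6,14): internal coord 6 + (14)·β' = +0.2010; +0.2010 ∉ [-1.5, -0.3) → out
#3 (17,16): internal coord 17 + (16)·β' = +10.3726; +10.3726 ∉ [-1.5, -0.3) → out

none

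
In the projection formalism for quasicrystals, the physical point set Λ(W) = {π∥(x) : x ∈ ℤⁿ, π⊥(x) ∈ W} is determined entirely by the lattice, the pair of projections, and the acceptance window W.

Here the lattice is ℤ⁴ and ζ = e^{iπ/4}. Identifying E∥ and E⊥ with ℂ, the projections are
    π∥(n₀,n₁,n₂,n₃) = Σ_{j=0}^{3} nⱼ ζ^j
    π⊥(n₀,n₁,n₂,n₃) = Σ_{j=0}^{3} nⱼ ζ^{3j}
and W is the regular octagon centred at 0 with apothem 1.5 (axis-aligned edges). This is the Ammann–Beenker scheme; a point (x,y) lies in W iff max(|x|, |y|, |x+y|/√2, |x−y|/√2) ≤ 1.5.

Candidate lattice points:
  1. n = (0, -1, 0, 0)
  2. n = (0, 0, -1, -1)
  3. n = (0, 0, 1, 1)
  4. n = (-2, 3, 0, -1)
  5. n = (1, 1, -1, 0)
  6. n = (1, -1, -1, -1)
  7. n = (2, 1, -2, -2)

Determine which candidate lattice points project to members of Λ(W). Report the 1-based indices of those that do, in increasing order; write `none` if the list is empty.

1, 2, 3, 6, 7

Internal map: ζ^{3j} for j=0..3 gives (1,0), (−√2/2,√2/2), (0,−1), (√2/2,√2/2).
#1 (0, -1, 0, 0): internal (0.707107, -0.707107); octagon support 1.000000 vs apothem 1.5 → ∈ W
#2 (0, 0, -1, -1): internal (-0.707107, 0.292893); octagon support 0.707107 vs apothem 1.5 → ∈ W
#3 (0, 0, 1, 1): internal (0.707107, -0.292893); octagon support 0.707107 vs apothem 1.5 → ∈ W
#4 (-2, 3, 0, -1): internal (-4.828427, 1.414214); octagon support 4.828427 vs apothem 1.5 → ∉ W
#5 (1, 1, -1, 0): internal (0.292893, 1.707107); octagon support 1.707107 vs apothem 1.5 → ∉ W
#6 (1, -1, -1, -1): internal (1.000000, -0.414214); octagon support 1.000000 vs apothem 1.5 → ∈ W
#7 (2, 1, -2, -2): internal (-0.121320, 1.292893); octagon support 1.292893 vs apothem 1.5 → ∈ W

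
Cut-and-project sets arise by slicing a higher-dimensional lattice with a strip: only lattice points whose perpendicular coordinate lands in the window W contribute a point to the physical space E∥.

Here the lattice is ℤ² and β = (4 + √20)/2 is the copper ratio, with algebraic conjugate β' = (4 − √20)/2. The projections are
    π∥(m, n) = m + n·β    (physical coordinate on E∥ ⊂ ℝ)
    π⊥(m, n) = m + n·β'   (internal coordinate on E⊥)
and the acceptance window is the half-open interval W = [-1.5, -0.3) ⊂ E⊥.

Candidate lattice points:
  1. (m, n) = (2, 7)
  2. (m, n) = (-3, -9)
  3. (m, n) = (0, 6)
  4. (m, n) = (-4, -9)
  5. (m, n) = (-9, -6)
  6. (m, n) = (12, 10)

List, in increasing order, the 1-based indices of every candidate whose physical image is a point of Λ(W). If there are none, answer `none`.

Numerically β ≈ 4.236068 and β' = −1/β ≈ -0.236068.
[1] lift (2,7): star map gives 0.347524; window check -1.5 ≤ 0.347524 < -0.3 is false → out
[2] lift (-3,-9): star map gives -0.875388; window check -1.5 ≤ -0.875388 < -0.3 is true → IN Λ
[3] lift (0,6): star map gives -1.416408; window check -1.5 ≤ -1.416408 < -0.3 is true → IN Λ
[4] lift (-4,-9): star map gives -1.875388; window check -1.5 ≤ -1.875388 < -0.3 is false → out
[5] lift (-9,-6): star map gives -7.583592; window check -1.5 ≤ -7.583592 < -0.3 is false → out
[6] lift (12,10): star map gives 9.639320; window check -1.5 ≤ 9.639320 < -0.3 is false → out

2, 3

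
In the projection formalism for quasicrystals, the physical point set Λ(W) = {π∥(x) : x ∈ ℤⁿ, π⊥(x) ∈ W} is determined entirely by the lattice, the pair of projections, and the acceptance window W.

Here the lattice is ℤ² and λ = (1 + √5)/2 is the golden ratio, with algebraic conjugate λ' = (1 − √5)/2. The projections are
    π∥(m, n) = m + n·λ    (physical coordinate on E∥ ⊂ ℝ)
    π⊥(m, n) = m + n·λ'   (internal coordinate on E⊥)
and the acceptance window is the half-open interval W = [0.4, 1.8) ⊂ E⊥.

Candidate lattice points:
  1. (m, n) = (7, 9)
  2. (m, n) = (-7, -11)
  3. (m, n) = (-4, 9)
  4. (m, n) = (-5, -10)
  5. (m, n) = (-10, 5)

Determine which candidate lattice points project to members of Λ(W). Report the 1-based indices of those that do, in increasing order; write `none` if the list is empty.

Compute λ' = (1−√5)/2 = -0.61803, so π⊥(m,n) = m -0.61803·n.
candidate 1: (m,n)=(7,9) → π∥ = 7+9·λ ≈ 21.56231, π⊥ = 7+9·λ' ≈ 1.43769 ∈ [0.4, 1.8) ⇒ IN Λ
candidate 2: (m,n)=(-7,-11) → π∥ = -7-11·λ ≈ -24.79837, π⊥ = -7-11·λ' ≈ -0.20163 ∉ [0.4, 1.8) ⇒ out
candidate 3: (m,n)=(-4,9) → π∥ = -4+9·λ ≈ 10.56231, π⊥ = -4+9·λ' ≈ -9.56231 ∉ [0.4, 1.8) ⇒ out
candidate 4: (m,n)=(-5,-10) → π∥ = -5-10·λ ≈ -21.18034, π⊥ = -5-10·λ' ≈ 1.18034 ∈ [0.4, 1.8) ⇒ IN Λ
candidate 5: (m,n)=(-10,5) → π∥ = -10+5·λ ≈ -1.90983, π⊥ = -10+5·λ' ≈ -13.09017 ∉ [0.4, 1.8) ⇒ out

1, 4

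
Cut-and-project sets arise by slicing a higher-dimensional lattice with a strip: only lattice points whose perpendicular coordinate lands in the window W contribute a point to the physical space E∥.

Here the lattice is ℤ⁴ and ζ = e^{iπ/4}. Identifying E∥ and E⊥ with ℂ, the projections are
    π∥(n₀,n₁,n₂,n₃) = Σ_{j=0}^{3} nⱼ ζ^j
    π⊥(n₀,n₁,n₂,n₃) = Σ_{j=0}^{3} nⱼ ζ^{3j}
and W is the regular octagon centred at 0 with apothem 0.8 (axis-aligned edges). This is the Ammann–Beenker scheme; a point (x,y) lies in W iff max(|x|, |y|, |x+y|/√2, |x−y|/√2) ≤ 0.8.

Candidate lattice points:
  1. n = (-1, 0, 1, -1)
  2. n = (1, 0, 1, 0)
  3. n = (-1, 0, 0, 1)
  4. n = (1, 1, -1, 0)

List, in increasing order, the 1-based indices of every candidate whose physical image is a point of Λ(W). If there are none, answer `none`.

3

With ζ = e^{iπ/4} the internal vectors are ζ^0,ζ^3,ζ^6,ζ^9.
candidate 1: n = (-1, 0, 1, -1) → π⊥ ≈ (-1.7071, -1.7071); max(|x|,|y|,|x±y|/√2) = 2.4142 > 0.8 ⇒ ∉ W
candidate 2: n = (1, 0, 1, 0) → π⊥ ≈ (+1.0000, -1.0000); max(|x|,|y|,|x±y|/√2) = 1.4142 > 0.8 ⇒ ∉ W
candidate 3: n = (-1, 0, 0, 1) → π⊥ ≈ (-0.2929, +0.7071); max(|x|,|y|,|x±y|/√2) = 0.7071 ≤ 0.8 ⇒ ∈ W
candidate 4: n = (1, 1, -1, 0) → π⊥ ≈ (+0.2929, +1.7071); max(|x|,|y|,|x±y|/√2) = 1.7071 > 0.8 ⇒ ∉ W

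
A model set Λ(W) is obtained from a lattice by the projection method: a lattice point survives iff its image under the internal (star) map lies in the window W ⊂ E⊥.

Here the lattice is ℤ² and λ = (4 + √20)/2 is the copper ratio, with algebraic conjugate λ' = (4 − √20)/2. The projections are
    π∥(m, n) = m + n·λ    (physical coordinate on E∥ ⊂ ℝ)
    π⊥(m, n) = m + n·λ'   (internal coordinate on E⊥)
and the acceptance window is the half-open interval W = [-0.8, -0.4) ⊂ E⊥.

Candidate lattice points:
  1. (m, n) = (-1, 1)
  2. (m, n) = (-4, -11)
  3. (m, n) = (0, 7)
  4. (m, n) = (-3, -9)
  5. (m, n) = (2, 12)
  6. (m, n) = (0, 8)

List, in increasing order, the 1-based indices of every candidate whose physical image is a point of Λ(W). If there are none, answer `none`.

λ' = (4−√20)/2 ≈ -0.23607.
#1 (-1,1): internal coord -1 + (1)·λ' = -1.23607; -1.23607 ∉ [-0.8, -0.4) → out
#2 (-4,-11): internal coord -4 + (-11)·λ' = -1.40325; -1.40325 ∉ [-0.8, -0.4) → out
#3 (0,7): internal coord 0 + (7)·λ' = -1.65248; -1.65248 ∉ [-0.8, -0.4) → out
#4 (-3,-9): internal coord -3 + (-9)·λ' = -0.87539; -0.87539 ∉ [-0.8, -0.4) → out
#5 (2,12): internal coord 2 + (12)·λ' = -0.83282; -0.83282 ∉ [-0.8, -0.4) → out
#6 (0,8): internal coord 0 + (8)·λ' = -1.88854; -1.88854 ∉ [-0.8, -0.4) → out

none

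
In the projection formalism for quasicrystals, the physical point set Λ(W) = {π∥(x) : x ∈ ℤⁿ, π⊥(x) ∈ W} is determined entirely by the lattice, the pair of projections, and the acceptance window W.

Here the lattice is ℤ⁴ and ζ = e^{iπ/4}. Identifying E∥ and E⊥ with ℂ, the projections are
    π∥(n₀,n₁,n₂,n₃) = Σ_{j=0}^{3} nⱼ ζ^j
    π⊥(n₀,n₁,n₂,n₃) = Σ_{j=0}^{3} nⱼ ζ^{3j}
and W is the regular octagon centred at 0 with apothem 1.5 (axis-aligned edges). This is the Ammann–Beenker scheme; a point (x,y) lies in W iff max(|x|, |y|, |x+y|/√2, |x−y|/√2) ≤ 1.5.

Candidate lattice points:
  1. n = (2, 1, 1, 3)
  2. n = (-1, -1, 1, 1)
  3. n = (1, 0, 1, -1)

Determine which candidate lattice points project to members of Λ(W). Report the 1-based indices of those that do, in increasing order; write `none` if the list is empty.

2

π⊥(n) = n₀ + n₁ζ³ + n₂ζ⁶ + n₃ζ⁹ where ζ = e^{iπ/4}.
candidate 1: n = (2, 1, 1, 3) → π⊥ ≈ (+3.4142, +1.8284); max(|x|,|y|,|x±y|/√2) = 3.7071 > 1.5 ⇒ ∉ W
candidate 2: n = (-1, -1, 1, 1) → π⊥ ≈ (+0.4142, -1.0000); max(|x|,|y|,|x±y|/√2) = 1.0000 ≤ 1.5 ⇒ ∈ W
candidate 3: n = (1, 0, 1, -1) → π⊥ ≈ (+0.2929, -1.7071); max(|x|,|y|,|x±y|/√2) = 1.7071 > 1.5 ⇒ ∉ W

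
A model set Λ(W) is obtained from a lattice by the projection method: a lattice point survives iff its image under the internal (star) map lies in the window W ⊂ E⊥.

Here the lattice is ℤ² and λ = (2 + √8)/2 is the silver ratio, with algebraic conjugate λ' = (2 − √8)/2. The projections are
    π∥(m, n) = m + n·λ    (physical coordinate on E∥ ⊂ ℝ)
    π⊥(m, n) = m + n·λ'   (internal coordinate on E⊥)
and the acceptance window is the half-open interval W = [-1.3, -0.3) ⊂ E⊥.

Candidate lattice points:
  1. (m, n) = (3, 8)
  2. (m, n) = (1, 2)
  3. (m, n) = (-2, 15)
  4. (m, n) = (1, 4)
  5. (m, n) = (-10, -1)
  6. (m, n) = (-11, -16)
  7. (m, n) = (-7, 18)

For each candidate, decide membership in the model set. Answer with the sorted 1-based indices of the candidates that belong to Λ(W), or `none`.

1, 4

Numerically λ ≈ 2.41421 and λ' = −1/λ ≈ -0.41421.
[1] lift (3,8): star map gives -0.31371; window check -1.3 ≤ -0.31371 < -0.3 is true → IN Λ
[2] lift (1,2): star map gives 0.17157; window check -1.3 ≤ 0.17157 < -0.3 is false → out
[3] lift (-2,15): star map gives -8.21320; window check -1.3 ≤ -8.21320 < -0.3 is false → out
[4] lift (1,4): star map gives -0.65685; window check -1.3 ≤ -0.65685 < -0.3 is true → IN Λ
[5] lift (-10,-1): star map gives -9.58579; window check -1.3 ≤ -9.58579 < -0.3 is false → out
[6] lift (-11,-16): star map gives -4.37258; window check -1.3 ≤ -4.37258 < -0.3 is false → out
[7] lift (-7,18): star map gives -14.45584; window check -1.3 ≤ -14.45584 < -0.3 is false → out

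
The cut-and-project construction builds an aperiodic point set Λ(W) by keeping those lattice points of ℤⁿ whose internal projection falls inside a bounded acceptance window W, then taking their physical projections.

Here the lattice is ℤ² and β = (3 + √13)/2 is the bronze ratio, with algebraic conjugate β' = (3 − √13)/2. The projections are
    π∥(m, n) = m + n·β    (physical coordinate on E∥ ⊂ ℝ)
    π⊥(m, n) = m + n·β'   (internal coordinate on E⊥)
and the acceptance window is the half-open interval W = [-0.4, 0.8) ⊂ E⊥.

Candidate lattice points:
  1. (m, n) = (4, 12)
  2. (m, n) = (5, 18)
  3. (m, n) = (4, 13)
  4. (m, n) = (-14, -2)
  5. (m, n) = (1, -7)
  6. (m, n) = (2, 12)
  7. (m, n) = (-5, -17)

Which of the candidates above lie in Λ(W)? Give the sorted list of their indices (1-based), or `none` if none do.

β' = (3−√13)/2 ≈ -0.30278.
#1 (4,12): internal coord 4 + (12)·β' = +0.36669; +0.36669 ∈ [-0.4, 0.8) → IN Λ
#2 (5,18): internal coord 5 + (18)·β' = -0.44996; -0.44996 ∉ [-0.4, 0.8) → out
#3 (4,13): internal coord 4 + (13)·β' = +0.06392; +0.06392 ∈ [-0.4, 0.8) → IN Λ
#4 (-14,-2): internal coord -14 + (-2)·β' = -13.39445; -13.39445 ∉ [-0.4, 0.8) → out
#5 (1,-7): internal coord 1 + (-7)·β' = +3.11943; +3.11943 ∉ [-0.4, 0.8) → out
#6 (2,12): internal coord 2 + (12)·β' = -1.63331; -1.63331 ∉ [-0.4, 0.8) → out
#7 (-5,-17): internal coord -5 + (-17)·β' = +0.14719; +0.14719 ∈ [-0.4, 0.8) → IN Λ

1, 3, 7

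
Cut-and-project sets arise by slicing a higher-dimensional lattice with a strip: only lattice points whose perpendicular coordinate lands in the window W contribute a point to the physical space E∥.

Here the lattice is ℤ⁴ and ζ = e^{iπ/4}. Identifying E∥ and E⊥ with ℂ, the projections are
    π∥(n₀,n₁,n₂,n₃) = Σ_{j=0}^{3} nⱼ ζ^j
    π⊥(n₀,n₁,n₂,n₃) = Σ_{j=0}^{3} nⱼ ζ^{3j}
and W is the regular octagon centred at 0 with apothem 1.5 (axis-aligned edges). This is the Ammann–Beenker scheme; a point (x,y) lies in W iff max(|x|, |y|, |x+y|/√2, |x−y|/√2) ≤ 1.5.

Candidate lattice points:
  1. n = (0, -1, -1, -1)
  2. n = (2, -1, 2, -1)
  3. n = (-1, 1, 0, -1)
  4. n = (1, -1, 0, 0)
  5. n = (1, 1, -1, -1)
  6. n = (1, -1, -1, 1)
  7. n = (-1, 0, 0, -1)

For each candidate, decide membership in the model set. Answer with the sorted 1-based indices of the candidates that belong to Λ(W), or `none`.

π⊥(n) = n₀ + n₁ζ³ + n₂ζ⁶ + n₃ζ⁹ where ζ = e^{iπ/4}.
candidate 1: n = (0, -1, -1, -1) → π⊥ ≈ (+0.000000, -0.414214); max(|x|,|y|,|x±y|/√2) = 0.414214 ≤ 1.5 ⇒ ∈ W
candidate 2: n = (2, -1, 2, -1) → π⊥ ≈ (+2.000000, -3.414214); max(|x|,|y|,|x±y|/√2) = 3.828427 > 1.5 ⇒ ∉ W
candidate 3: n = (-1, 1, 0, -1) → π⊥ ≈ (-2.414214, +0.000000); max(|x|,|y|,|x±y|/√2) = 2.414214 > 1.5 ⇒ ∉ W
candidate 4: n = (1, -1, 0, 0) → π⊥ ≈ (+1.707107, -0.707107); max(|x|,|y|,|x±y|/√2) = 1.707107 > 1.5 ⇒ ∉ W
candidate 5: n = (1, 1, -1, -1) → π⊥ ≈ (-0.414214, +1.000000); max(|x|,|y|,|x±y|/√2) = 1.000000 ≤ 1.5 ⇒ ∈ W
candidate 6: n = (1, -1, -1, 1) → π⊥ ≈ (+2.414214, +1.000000); max(|x|,|y|,|x±y|/√2) = 2.414214 > 1.5 ⇒ ∉ W
candidate 7: n = (-1, 0, 0, -1) → π⊥ ≈ (-1.707107, -0.707107); max(|x|,|y|,|x±y|/√2) = 1.707107 > 1.5 ⇒ ∉ W

1, 5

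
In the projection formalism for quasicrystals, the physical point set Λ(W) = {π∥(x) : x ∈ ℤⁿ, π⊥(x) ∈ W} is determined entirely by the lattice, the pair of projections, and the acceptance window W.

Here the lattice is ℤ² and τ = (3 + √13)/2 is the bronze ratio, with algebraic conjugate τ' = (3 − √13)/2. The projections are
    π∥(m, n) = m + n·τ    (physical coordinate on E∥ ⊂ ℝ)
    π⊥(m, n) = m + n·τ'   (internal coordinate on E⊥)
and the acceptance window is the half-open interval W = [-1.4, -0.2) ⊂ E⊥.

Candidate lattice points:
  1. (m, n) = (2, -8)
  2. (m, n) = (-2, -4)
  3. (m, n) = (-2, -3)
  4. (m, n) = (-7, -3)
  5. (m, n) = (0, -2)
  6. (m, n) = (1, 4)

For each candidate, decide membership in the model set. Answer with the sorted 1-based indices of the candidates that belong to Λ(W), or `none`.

2, 3, 6

Compute τ' = (3−√13)/2 = -0.3028, so π⊥(m,n) = m -0.3028·n.
[1] lift (2,-8): star map gives 4.4222; window check -1.4 ≤ 4.4222 < -0.2 is false → out
[2] lift (-2,-4): star map gives -0.7889; window check -1.4 ≤ -0.7889 < -0.2 is true → IN Λ
[3] lift (-2,-3): star map gives -1.0917; window check -1.4 ≤ -1.0917 < -0.2 is true → IN Λ
[4] lift (-7,-3): star map gives -6.0917; window check -1.4 ≤ -6.0917 < -0.2 is false → out
[5] lift (0,-2): star map gives 0.6056; window check -1.4 ≤ 0.6056 < -0.2 is false → out
[6] lift (1,4): star map gives -0.2111; window check -1.4 ≤ -0.2111 < -0.2 is true → IN Λ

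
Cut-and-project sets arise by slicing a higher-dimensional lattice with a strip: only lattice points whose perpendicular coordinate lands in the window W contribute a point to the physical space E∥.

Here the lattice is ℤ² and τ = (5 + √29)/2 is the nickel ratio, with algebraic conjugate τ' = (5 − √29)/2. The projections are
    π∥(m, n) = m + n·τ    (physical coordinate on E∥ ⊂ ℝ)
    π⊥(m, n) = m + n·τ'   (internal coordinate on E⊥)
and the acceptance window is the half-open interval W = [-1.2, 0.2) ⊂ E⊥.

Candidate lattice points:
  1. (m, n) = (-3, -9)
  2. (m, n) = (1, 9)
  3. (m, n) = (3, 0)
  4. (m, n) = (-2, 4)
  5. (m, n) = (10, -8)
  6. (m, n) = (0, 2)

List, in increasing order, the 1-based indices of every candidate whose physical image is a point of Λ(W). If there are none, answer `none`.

Numerically τ ≈ 5.19258 and τ' = −1/τ ≈ -0.19258.
[1] lift (-3,-9): star map gives -1.26676; window check -1.2 ≤ -1.26676 < 0.2 is false → out
[2] lift (1,9): star map gives -0.73324; window check -1.2 ≤ -0.73324 < 0.2 is true → IN Λ
[3] lift (3,0): star map gives 3.00000; window check -1.2 ≤ 3.00000 < 0.2 is false → out
[4] lift (-2,4): star map gives -2.77033; window check -1.2 ≤ -2.77033 < 0.2 is false → out
[5] lift (10,-8): star map gives 11.54066; window check -1.2 ≤ 11.54066 < 0.2 is false → out
[6] lift (0,2): star map gives -0.38516; window check -1.2 ≤ -0.38516 < 0.2 is true → IN Λ

2, 6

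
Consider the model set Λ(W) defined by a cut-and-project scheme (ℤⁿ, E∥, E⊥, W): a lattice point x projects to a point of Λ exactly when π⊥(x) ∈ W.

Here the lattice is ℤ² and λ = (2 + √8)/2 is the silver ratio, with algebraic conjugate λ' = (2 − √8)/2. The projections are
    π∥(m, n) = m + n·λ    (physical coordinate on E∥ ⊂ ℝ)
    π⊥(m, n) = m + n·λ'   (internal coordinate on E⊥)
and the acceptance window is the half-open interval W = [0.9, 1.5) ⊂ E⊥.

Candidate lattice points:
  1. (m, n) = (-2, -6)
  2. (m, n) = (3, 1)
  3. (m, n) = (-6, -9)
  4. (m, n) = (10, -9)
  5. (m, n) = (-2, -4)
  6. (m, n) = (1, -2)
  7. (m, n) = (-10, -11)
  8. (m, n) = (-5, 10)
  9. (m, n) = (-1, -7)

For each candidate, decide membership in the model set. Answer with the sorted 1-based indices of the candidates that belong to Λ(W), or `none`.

none

Numerically λ ≈ 2.414214 and λ' = −1/λ ≈ -0.414214.
candidate 1: (m,n)=(-2,-6) → π∥ = -2-6·λ ≈ -16.485281, π⊥ = -2-6·λ' ≈ 0.485281 ∉ [0.9, 1.5) ⇒ out
candidate 2: (m,n)=(3,1) → π∥ = 3+1·λ ≈ 5.414214, π⊥ = 3+1·λ' ≈ 2.585786 ∉ [0.9, 1.5) ⇒ out
candidate 3: (m,n)=(-6,-9) → π∥ = -6-9·λ ≈ -27.727922, π⊥ = -6-9·λ' ≈ -2.272078 ∉ [0.9, 1.5) ⇒ out
candidate 4: (m,n)=(10,-9) → π∥ = 10-9·λ ≈ -11.727922, π⊥ = 10-9·λ' ≈ 13.727922 ∉ [0.9, 1.5) ⇒ out
candidate 5: (m,n)=(-2,-4) → π∥ = -2-4·λ ≈ -11.656854, π⊥ = -2-4·λ' ≈ -0.343146 ∉ [0.9, 1.5) ⇒ out
candidate 6: (m,n)=(1,-2) → π∥ = 1-2·λ ≈ -3.828427, π⊥ = 1-2·λ' ≈ 1.828427 ∉ [0.9, 1.5) ⇒ out
candidate 7: (m,n)=(-10,-11) → π∥ = -10-11·λ ≈ -36.556349, π⊥ = -10-11·λ' ≈ -5.443651 ∉ [0.9, 1.5) ⇒ out
candidate 8: (m,n)=(-5,10) → π∥ = -5+10·λ ≈ 19.142136, π⊥ = -5+10·λ' ≈ -9.142136 ∉ [0.9, 1.5) ⇒ out
candidate 9: (m,n)=(-1,-7) → π∥ = -1-7·λ ≈ -17.899495, π⊥ = -1-7·λ' ≈ 1.899495 ∉ [0.9, 1.5) ⇒ out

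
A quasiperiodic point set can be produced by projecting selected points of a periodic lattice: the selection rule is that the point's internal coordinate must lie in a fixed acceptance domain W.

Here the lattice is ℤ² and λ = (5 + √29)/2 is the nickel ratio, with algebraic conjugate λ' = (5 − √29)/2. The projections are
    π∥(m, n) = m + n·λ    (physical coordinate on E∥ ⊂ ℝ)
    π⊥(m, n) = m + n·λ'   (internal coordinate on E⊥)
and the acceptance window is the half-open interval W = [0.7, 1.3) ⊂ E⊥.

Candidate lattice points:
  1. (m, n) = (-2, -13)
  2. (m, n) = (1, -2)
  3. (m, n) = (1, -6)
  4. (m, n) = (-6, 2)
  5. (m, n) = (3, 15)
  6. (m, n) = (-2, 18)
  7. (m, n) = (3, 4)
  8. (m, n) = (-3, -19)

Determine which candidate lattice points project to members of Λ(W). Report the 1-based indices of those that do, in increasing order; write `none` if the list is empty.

Numerically λ ≈ 5.19258 and λ' = −1/λ ≈ -0.19258.
[1] lift (-2,-13): star map gives 0.50357; window check 0.7 ≤ 0.50357 < 1.3 is false → out
[2] lift (1,-2): star map gives 1.38516; window check 0.7 ≤ 1.38516 < 1.3 is false → out
[3] lift (1,-6): star map gives 2.15549; window check 0.7 ≤ 2.15549 < 1.3 is false → out
[4] lift (-6,2): star map gives -6.38516; window check 0.7 ≤ -6.38516 < 1.3 is false → out
[5] lift (3,15): star map gives 0.11126; window check 0.7 ≤ 0.11126 < 1.3 is false → out
[6] lift (-2,18): star map gives -5.46648; window check 0.7 ≤ -5.46648 < 1.3 is false → out
[7] lift (3,4): star map gives 2.22967; window check 0.7 ≤ 2.22967 < 1.3 is false → out
[8] lift (-3,-19): star map gives 0.65907; window check 0.7 ≤ 0.65907 < 1.3 is false → out

none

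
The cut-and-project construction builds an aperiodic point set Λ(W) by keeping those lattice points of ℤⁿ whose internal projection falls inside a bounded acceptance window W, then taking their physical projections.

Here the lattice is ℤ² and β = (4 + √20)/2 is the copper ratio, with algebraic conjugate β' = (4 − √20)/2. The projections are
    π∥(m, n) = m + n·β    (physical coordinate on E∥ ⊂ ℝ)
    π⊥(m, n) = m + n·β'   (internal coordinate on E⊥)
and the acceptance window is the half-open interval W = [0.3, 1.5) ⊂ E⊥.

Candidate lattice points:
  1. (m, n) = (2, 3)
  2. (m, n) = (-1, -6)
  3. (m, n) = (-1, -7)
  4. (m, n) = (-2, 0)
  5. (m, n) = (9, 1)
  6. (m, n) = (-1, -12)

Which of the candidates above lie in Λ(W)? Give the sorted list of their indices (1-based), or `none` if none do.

1, 2, 3

β' = (4−√20)/2 ≈ -0.23607.
candidate 1: (m,n)=(2,3) → π∥ = 2+3·β ≈ 14.70820, π⊥ = 2+3·β' ≈ 1.29180 ∈ [0.3, 1.5) ⇒ IN Λ
candidate 2: (m,n)=(-1,-6) → π∥ = -1-6·β ≈ -26.41641, π⊥ = -1-6·β' ≈ 0.41641 ∈ [0.3, 1.5) ⇒ IN Λ
candidate 3: (m,n)=(-1,-7) → π∥ = -1-7·β ≈ -30.65248, π⊥ = -1-7·β' ≈ 0.65248 ∈ [0.3, 1.5) ⇒ IN Λ
candidate 4: (m,n)=(-2,0) → π∥ = -2+0·β ≈ -2.00000, π⊥ = -2+0·β' ≈ -2.00000 ∉ [0.3, 1.5) ⇒ out
candidate 5: (m,n)=(9,1) → π∥ = 9+1·β ≈ 13.23607, π⊥ = 9+1·β' ≈ 8.76393 ∉ [0.3, 1.5) ⇒ out
candidate 6: (m,n)=(-1,-12) → π∥ = -1-12·β ≈ -51.83282, π⊥ = -1-12·β' ≈ 1.83282 ∉ [0.3, 1.5) ⇒ out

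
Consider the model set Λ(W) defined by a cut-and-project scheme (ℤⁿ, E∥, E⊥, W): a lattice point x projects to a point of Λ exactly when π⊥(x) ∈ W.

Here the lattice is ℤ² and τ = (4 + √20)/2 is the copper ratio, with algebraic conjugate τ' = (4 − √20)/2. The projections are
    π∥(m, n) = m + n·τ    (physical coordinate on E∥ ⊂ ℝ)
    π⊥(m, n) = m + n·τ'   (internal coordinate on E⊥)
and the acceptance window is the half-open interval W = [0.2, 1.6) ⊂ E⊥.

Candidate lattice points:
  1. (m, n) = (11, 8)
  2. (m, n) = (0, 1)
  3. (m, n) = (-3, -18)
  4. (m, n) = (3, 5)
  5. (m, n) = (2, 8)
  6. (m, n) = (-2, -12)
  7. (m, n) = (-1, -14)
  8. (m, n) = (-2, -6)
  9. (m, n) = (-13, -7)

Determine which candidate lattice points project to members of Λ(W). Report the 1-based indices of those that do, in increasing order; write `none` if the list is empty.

3, 6

Numerically τ ≈ 4.2361 and τ' = −1/τ ≈ -0.2361.
#1 (11,8): internal coord 11 + (8)·τ' = +9.1115; +9.1115 ∉ [0.2, 1.6) → out
#2 (0,1): internal coord 0 + (1)·τ' = -0.2361; -0.2361 ∉ [0.2, 1.6) → out
#3 (-3,-18): internal coord -3 + (-18)·τ' = +1.2492; +1.2492 ∈ [0.2, 1.6) → IN Λ
#4 (3,5): internal coord 3 + (5)·τ' = +1.8197; +1.8197 ∉ [0.2, 1.6) → out
#5 (2,8): internal coord 2 + (8)·τ' = +0.1115; +0.1115 ∉ [0.2, 1.6) → out
#6 (-2,-12): internal coord -2 + (-12)·τ' = +0.8328; +0.8328 ∈ [0.2, 1.6) → IN Λ
#7 (-1,-14): internal coord -1 + (-14)·τ' = +2.3050; +2.3050 ∉ [0.2, 1.6) → out
#8 (-2,-6): internal coord -2 + (-6)·τ' = -0.5836; -0.5836 ∉ [0.2, 1.6) → out
#9 (-13,-7): internal coord -13 + (-7)·τ' = -11.3475; -11.3475 ∉ [0.2, 1.6) → out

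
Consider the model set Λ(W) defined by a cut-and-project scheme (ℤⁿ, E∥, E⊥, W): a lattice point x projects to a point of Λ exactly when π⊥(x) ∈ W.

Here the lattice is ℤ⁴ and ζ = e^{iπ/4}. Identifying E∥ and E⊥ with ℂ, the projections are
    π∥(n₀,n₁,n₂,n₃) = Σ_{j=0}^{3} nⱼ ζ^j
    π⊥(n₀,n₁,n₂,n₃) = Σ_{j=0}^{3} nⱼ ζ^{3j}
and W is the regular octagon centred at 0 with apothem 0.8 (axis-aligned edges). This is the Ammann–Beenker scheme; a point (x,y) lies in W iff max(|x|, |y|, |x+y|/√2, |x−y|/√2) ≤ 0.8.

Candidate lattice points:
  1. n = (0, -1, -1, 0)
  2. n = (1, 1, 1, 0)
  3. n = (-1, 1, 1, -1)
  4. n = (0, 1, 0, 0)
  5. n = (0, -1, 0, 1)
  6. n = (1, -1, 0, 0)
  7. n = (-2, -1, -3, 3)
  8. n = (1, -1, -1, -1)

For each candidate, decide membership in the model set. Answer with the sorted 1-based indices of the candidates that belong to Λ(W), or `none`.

π⊥(n) = n₀ + n₁ζ³ + n₂ζ⁶ + n₃ζ⁹ where ζ = e^{iπ/4}.
candidate 1: n = (0, -1, -1, 0) → π⊥ ≈ (+0.707107, +0.292893); max(|x|,|y|,|x±y|/√2) = 0.707107 ≤ 0.8 ⇒ ∈ W
candidate 2: n = (1, 1, 1, 0) → π⊥ ≈ (+0.292893, -0.292893); max(|x|,|y|,|x±y|/√2) = 0.414214 ≤ 0.8 ⇒ ∈ W
candidate 3: n = (-1, 1, 1, -1) → π⊥ ≈ (-2.414214, -1.000000); max(|x|,|y|,|x±y|/√2) = 2.414214 > 0.8 ⇒ ∉ W
candidate 4: n = (0, 1, 0, 0) → π⊥ ≈ (-0.707107, +0.707107); max(|x|,|y|,|x±y|/√2) = 1.000000 > 0.8 ⇒ ∉ W
candidate 5: n = (0, -1, 0, 1) → π⊥ ≈ (+1.414214, +0.000000); max(|x|,|y|,|x±y|/√2) = 1.414214 > 0.8 ⇒ ∉ W
candidate 6: n = (1, -1, 0, 0) → π⊥ ≈ (+1.707107, -0.707107); max(|x|,|y|,|x±y|/√2) = 1.707107 > 0.8 ⇒ ∉ W
candidate 7: n = (-2, -1, -3, 3) → π⊥ ≈ (+0.828427, +4.414214); max(|x|,|y|,|x±y|/√2) = 4.414214 > 0.8 ⇒ ∉ W
candidate 8: n = (1, -1, -1, -1) → π⊥ ≈ (+1.000000, -0.414214); max(|x|,|y|,|x±y|/√2) = 1.000000 > 0.8 ⇒ ∉ W

1, 2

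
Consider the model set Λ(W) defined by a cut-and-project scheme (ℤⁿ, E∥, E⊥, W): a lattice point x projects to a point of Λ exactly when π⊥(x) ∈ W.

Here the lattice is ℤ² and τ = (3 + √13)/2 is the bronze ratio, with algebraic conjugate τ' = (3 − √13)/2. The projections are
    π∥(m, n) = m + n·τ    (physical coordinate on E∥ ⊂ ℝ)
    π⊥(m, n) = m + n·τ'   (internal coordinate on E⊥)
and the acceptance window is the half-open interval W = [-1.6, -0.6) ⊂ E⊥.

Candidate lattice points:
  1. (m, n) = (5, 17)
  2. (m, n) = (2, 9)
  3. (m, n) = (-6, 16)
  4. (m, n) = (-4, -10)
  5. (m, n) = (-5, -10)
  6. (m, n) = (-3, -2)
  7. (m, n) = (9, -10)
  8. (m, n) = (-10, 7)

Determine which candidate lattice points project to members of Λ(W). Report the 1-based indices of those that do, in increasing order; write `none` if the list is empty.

Numerically τ ≈ 3.30278 and τ' = −1/τ ≈ -0.30278.
#1 (5,17): internal coord 5 + (17)·τ' = -0.14719; -0.14719 ∉ [-1.6, -0.6) → out
#2 (2,9): internal coord 2 + (9)·τ' = -0.72498; -0.72498 ∈ [-1.6, -0.6) → IN Λ
#3 (-6,16): internal coord -6 + (16)·τ' = -10.84441; -10.84441 ∉ [-1.6, -0.6) → out
#4 (-4,-10): internal coord -4 + (-10)·τ' = -0.97224; -0.97224 ∈ [-1.6, -0.6) → IN Λ
#5 (-5,-10): internal coord -5 + (-10)·τ' = -1.97224; -1.97224 ∉ [-1.6, -0.6) → out
#6 (-3,-2): internal coord -3 + (-2)·τ' = -2.39445; -2.39445 ∉ [-1.6, -0.6) → out
#7 (9,-10): internal coord 9 + (-10)·τ' = +12.02776; +12.02776 ∉ [-1.6, -0.6) → out
#8 (-10,7): internal coord -10 + (7)·τ' = -12.11943; -12.11943 ∉ [-1.6, -0.6) → out

2, 4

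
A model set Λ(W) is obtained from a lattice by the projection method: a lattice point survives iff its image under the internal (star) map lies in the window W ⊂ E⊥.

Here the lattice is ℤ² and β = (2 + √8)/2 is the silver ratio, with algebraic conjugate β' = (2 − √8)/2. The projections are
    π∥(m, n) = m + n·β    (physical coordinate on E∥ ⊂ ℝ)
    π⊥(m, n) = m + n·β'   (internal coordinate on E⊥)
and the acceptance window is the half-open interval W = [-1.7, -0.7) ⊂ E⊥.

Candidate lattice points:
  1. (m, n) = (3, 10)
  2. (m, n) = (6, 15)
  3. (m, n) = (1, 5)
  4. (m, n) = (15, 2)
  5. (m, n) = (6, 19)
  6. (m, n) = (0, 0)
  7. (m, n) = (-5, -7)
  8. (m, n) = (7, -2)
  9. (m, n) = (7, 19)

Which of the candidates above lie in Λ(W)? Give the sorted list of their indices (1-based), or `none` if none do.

1, 3, 9

β' = (2−√8)/2 ≈ -0.414214.
[1] lift (3,10): star map gives -1.142136; window check -1.7 ≤ -1.142136 < -0.7 is true → IN Λ
[2] lift (6,15): star map gives -0.213203; window check -1.7 ≤ -0.213203 < -0.7 is false → out
[3] lift (1,5): star map gives -1.071068; window check -1.7 ≤ -1.071068 < -0.7 is true → IN Λ
[4] lift (15,2): star map gives 14.171573; window check -1.7 ≤ 14.171573 < -0.7 is false → out
[5] lift (6,19): star map gives -1.870058; window check -1.7 ≤ -1.870058 < -0.7 is false → out
[6] lift (0,0): star map gives 0.000000; window check -1.7 ≤ 0.000000 < -0.7 is false → out
[7] lift (-5,-7): star map gives -2.100505; window check -1.7 ≤ -2.100505 < -0.7 is false → out
[8] lift (7,-2): star map gives 7.828427; window check -1.7 ≤ 7.828427 < -0.7 is false → out
[9] lift (7,19): star map gives -0.870058; window check -1.7 ≤ -0.870058 < -0.7 is true → IN Λ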